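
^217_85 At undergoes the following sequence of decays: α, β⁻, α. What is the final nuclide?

Start: (A, Z) = (217, 85).
After α: (213, 83).
After β⁻: (213, 84).
After α: (209, 82).
Z = 82 is lead.

Pb-209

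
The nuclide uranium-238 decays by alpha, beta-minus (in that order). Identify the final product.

Start: (A, Z) = (238, 92).
After α: (234, 90).
After β⁻: (234, 91).
Z = 91 is protactinium.

Pa-234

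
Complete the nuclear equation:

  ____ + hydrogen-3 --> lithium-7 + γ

Conserve mass number: A + 3 = 7 + 0, so A = 4.
Conserve atomic number: Z + 1 = 3 + 0, so Z = 2.
A = 4 and Z = 2 is helium-4 — an alpha particle.

alpha particle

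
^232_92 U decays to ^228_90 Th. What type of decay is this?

ΔA = 228 − 232 = -4; ΔZ = 90 − 92 = -2.
A drops by 4 and Z drops by 2 — the signature of alpha emission.

alpha decay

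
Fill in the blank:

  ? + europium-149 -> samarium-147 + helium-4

Conserve mass number: A + 149 = 147 + 4, so A = 2.
Conserve atomic number: Z + 63 = 62 + 2, so Z = 1.
A = 2 and Z = 1 is hydrogen-2 — a deuteron.

deuteron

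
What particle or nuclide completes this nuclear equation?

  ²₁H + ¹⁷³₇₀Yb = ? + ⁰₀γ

Conserve mass number: 2 + 173 = A + 0, so A = 175.
Conserve atomic number: 1 + 70 = Z + 0, so Z = 71.
Z = 71 is lutetium, so the species is ¹⁷⁵₇₁Lu.

Lu-175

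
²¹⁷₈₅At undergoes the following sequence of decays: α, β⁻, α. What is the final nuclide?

Start: (A, Z) = (217, 85).
After α: (213, 83).
After β⁻: (213, 84).
After α: (209, 82).
Z = 82 is lead.

Pb-209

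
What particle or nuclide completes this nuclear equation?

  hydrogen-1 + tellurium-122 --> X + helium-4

Conserve mass number: 1 + 122 = A + 4, so A = 119.
Conserve atomic number: 1 + 52 = Z + 2, so Z = 51.
Z = 51 is antimony, so the species is antimony-119.

Sb-119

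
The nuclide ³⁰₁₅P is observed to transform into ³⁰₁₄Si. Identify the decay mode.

beta-plus decay or electron capture

ΔA = 30 − 30 = 0; ΔZ = 14 − 15 = -1.
A is unchanged and Z drops by 1 — a proton has become a neutron (β⁺ emission or electron capture).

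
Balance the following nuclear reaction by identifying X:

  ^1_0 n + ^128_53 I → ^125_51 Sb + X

alpha particle

Conserve mass number: 1 + 128 = 125 + A, so A = 4.
Conserve atomic number: 0 + 53 = 51 + Z, so Z = 2.
A = 4 and Z = 2 is ^4_2 He — an alpha particle.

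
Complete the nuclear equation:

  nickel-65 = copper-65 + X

beta-minus particle

Conserve mass number: 65 = 65 + A, so A = 0.
Conserve atomic number: 28 = 29 + Z, so Z = -1.
A = 0 and Z = -1 is e⁻ — a beta-minus particle.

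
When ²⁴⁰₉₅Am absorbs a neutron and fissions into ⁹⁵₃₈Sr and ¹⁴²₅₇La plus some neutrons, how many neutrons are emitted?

4

Conserve mass number: 241 = 95 + 142 + k, so k = 241 − 237 = 4.
Check atomic number: 95 = 38 + 57 + 0 = 95. ✓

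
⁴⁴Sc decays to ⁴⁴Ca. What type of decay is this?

ΔA = 44 − 44 = 0; ΔZ = 20 − 21 = -1.
A is unchanged and Z drops by 1 — a proton has become a neutron (β⁺ emission or electron capture).

beta-plus decay or electron capture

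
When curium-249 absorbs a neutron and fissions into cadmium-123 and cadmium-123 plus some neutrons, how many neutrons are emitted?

Conserve mass number: 250 = 123 + 123 + k, so k = 250 − 246 = 4.
Check atomic number: 96 = 48 + 48 + 0 = 96. ✓

4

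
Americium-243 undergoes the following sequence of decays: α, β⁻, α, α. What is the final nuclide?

Th-231

Start: (A, Z) = (243, 95).
After α: (239, 93).
After β⁻: (239, 94).
After α: (235, 92).
After α: (231, 90).
Z = 90 is thorium.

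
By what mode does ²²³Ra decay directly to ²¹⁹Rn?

alpha decay

ΔA = 219 − 223 = -4; ΔZ = 86 − 88 = -2.
A drops by 4 and Z drops by 2 — the signature of alpha emission.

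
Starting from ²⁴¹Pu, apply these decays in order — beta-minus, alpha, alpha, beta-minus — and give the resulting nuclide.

Start: (A, Z) = (241, 94).
After β⁻: (241, 95).
After α: (237, 93).
After α: (233, 91).
After β⁻: (233, 92).
Z = 92 is uranium.

U-233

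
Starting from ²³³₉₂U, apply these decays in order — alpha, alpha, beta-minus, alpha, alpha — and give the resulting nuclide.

Start: (A, Z) = (233, 92).
After α: (229, 90).
After α: (225, 88).
After β⁻: (225, 89).
After α: (221, 87).
After α: (217, 85).
Z = 85 is astatine.

At-217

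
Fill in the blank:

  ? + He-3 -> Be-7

alpha particle

Conserve mass number: A + 3 = 7, so A = 4.
Conserve atomic number: Z + 2 = 4, so Z = 2.
A = 4 and Z = 2 is He-4 — an alpha particle.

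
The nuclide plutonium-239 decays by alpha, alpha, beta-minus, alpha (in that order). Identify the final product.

Start: (A, Z) = (239, 94).
After α: (235, 92).
After α: (231, 90).
After β⁻: (231, 91).
After α: (227, 89).
Z = 89 is actinium.

Ac-227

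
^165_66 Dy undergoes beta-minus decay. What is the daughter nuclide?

Ho-165

Beta-minus decay: mass number changes by +0, atomic number by +1.
A: 165 = 165; Z: 66 + 1 = 67.
Z = 67 is holmium, so the daughter is ^165_67 Ho.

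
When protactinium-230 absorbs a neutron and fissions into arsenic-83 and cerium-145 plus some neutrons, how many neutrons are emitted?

Conserve mass number: 231 = 83 + 145 + k, so k = 231 − 228 = 3.
Check atomic number: 91 = 33 + 58 + 0 = 91. ✓

3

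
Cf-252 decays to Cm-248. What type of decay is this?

ΔA = 248 − 252 = -4; ΔZ = 96 − 98 = -2.
A drops by 4 and Z drops by 2 — the signature of alpha emission.

alpha decay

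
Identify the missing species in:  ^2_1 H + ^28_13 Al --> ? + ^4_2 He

Conserve mass number: 2 + 28 = A + 4, so A = 26.
Conserve atomic number: 1 + 13 = Z + 2, so Z = 12.
Z = 12 is magnesium, so the species is ^26_12 Mg.

Mg-26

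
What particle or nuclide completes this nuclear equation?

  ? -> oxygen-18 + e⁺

Conserve mass number: A = 18 + 0, so A = 18.
Conserve atomic number: Z = 8 + 1, so Z = 9.
Z = 9 is fluorine, so the species is fluorine-18.

F-18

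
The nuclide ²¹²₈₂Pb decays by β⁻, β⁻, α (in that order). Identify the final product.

Start: (A, Z) = (212, 82).
After β⁻: (212, 83).
After β⁻: (212, 84).
After α: (208, 82).
Z = 82 is lead.

Pb-208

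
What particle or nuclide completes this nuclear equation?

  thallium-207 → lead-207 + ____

beta-minus particle

Conserve mass number: 207 = 207 + A, so A = 0.
Conserve atomic number: 81 = 82 + Z, so Z = -1.
A = 0 and Z = -1 is e⁻ — a beta-minus particle.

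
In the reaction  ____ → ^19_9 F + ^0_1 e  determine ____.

Ne-19

Conserve mass number: A = 19 + 0, so A = 19.
Conserve atomic number: Z = 9 + 1, so Z = 10.
Z = 10 is neon, so the species is ^19_10 Ne.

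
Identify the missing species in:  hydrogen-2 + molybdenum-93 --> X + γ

Tc-95

Conserve mass number: 2 + 93 = A + 0, so A = 95.
Conserve atomic number: 1 + 42 = Z + 0, so Z = 43.
Z = 43 is technetium, so the species is technetium-95.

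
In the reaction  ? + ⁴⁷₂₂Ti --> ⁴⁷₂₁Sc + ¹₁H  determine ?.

neutron

Conserve mass number: A + 47 = 47 + 1, so A = 1.
Conserve atomic number: Z + 22 = 21 + 1, so Z = 0.
A = 1 and Z = 0 is ¹₀n — a neutron.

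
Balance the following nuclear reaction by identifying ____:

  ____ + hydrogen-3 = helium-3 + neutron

proton

Conserve mass number: A + 3 = 3 + 1, so A = 1.
Conserve atomic number: Z + 1 = 2 + 0, so Z = 1.
A = 1 and Z = 1 is hydrogen-1 — a proton.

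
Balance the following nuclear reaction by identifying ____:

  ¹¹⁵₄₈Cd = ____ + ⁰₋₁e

Conserve mass number: 115 = A + 0, so A = 115.
Conserve atomic number: 48 = Z − 1, so Z = 49.
Z = 49 is indium, so the species is ¹¹⁵₄₉In.

In-115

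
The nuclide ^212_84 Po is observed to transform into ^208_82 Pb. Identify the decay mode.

alpha decay

ΔA = 208 − 212 = -4; ΔZ = 82 − 84 = -2.
A drops by 4 and Z drops by 2 — the signature of alpha emission.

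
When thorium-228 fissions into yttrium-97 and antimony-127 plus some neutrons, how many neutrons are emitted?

4

Conserve mass number: 228 = 97 + 127 + k, so k = 228 − 224 = 4.
Check atomic number: 90 = 39 + 51 + 0 = 90. ✓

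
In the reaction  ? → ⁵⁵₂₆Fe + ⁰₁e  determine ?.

Co-55

Conserve mass number: A = 55 + 0, so A = 55.
Conserve atomic number: Z = 26 + 1, so Z = 27.
Z = 27 is cobalt, so the species is ⁵⁵₂₇Co.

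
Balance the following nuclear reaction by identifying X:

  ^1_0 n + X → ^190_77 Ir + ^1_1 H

Pt-190

Conserve mass number: 1 + A = 190 + 1, so A = 190.
Conserve atomic number: 0 + Z = 77 + 1, so Z = 78.
Z = 78 is platinum, so the species is ^190_78 Pt.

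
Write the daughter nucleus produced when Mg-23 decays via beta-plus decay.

Na-23

Beta-plus decay: mass number changes by +0, atomic number by -1.
A: 23 = 23; Z: 12 − 1 = 11.
Z = 11 is sodium, so the daughter is Na-23.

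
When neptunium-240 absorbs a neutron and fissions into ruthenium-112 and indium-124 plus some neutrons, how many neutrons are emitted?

Conserve mass number: 241 = 112 + 124 + k, so k = 241 − 236 = 5.
Check atomic number: 93 = 44 + 49 + 0 = 93. ✓

5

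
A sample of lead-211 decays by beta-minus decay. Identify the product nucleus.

Beta-minus decay: mass number changes by +0, atomic number by +1.
A: 211 = 211; Z: 82 + 1 = 83.
Z = 83 is bismuth, so the daughter is bismuth-211.

Bi-211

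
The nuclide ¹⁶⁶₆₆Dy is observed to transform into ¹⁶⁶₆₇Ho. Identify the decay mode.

beta-minus decay

ΔA = 166 − 166 = 0; ΔZ = 67 − 66 = +1.
A is unchanged and Z rises by 1 — a neutron has become a proton (β⁻ decay).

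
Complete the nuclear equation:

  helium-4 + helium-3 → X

Be-7

Conserve mass number: 4 + 3 = A, so A = 7.
Conserve atomic number: 2 + 2 = Z, so Z = 4.
Z = 4 is beryllium, so the species is beryllium-7.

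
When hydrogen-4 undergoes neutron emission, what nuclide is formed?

Neutron emission: mass number changes by -1, atomic number by +0.
A: 4 − 1 = 3; Z: 1 = 1.
Z = 1 is hydrogen, so the daughter is hydrogen-3.

H-3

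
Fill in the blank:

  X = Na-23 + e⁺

Conserve mass number: A = 23 + 0, so A = 23.
Conserve atomic number: Z = 11 + 1, so Z = 12.
Z = 12 is magnesium, so the species is Mg-23.

Mg-23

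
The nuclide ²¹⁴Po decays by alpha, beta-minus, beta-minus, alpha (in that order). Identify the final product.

Pb-206

Start: (A, Z) = (214, 84).
After α: (210, 82).
After β⁻: (210, 83).
After β⁻: (210, 84).
After α: (206, 82).
Z = 82 is lead.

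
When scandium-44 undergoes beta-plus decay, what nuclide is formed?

Ca-44

Beta-plus decay: mass number changes by +0, atomic number by -1.
A: 44 = 44; Z: 21 − 1 = 20.
Z = 20 is calcium, so the daughter is calcium-44.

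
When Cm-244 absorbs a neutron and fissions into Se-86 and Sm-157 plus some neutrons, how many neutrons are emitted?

2

Conserve mass number: 245 = 86 + 157 + k, so k = 245 − 243 = 2.
Check atomic number: 96 = 34 + 62 + 0 = 96. ✓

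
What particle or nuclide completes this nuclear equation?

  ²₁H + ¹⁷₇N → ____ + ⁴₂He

Conserve mass number: 2 + 17 = A + 4, so A = 15.
Conserve atomic number: 1 + 7 = Z + 2, so Z = 6.
Z = 6 is carbon, so the species is ¹⁵₆C.

C-15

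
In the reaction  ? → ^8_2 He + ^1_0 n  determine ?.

Conserve mass number: A = 8 + 1, so A = 9.
Conserve atomic number: Z = 2 + 0, so Z = 2.
Z = 2 is helium, so the species is ^9_2 He.

He-9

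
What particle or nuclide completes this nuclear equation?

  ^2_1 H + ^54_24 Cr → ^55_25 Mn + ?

Conserve mass number: 2 + 54 = 55 + A, so A = 1.
Conserve atomic number: 1 + 24 = 25 + Z, so Z = 0.
A = 1 and Z = 0 is ^1_0 n — a neutron.

neutron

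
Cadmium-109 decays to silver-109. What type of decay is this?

ΔA = 109 − 109 = 0; ΔZ = 47 − 48 = -1.
A is unchanged and Z drops by 1 — a proton has become a neutron (β⁺ emission or electron capture).

beta-plus decay or electron capture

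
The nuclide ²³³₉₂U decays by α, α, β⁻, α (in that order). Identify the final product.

Start: (A, Z) = (233, 92).
After α: (229, 90).
After α: (225, 88).
After β⁻: (225, 89).
After α: (221, 87).
Z = 87 is francium.

Fr-221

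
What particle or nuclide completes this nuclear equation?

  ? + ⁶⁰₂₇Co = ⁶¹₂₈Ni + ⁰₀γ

proton

Conserve mass number: A + 60 = 61 + 0, so A = 1.
Conserve atomic number: Z + 27 = 28 + 0, so Z = 1.
A = 1 and Z = 1 is ¹₁H — a proton.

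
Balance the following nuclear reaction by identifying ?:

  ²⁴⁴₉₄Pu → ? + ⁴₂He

Conserve mass number: 244 = A + 4, so A = 240.
Conserve atomic number: 94 = Z + 2, so Z = 92.
Z = 92 is uranium, so the species is ²⁴⁰₉₂U.

U-240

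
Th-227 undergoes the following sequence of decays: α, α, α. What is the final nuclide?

Start: (A, Z) = (227, 90).
After α: (223, 88).
After α: (219, 86).
After α: (215, 84).
Z = 84 is polonium.

Po-215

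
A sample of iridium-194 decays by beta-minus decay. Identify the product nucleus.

Beta-minus decay: mass number changes by +0, atomic number by +1.
A: 194 = 194; Z: 77 + 1 = 78.
Z = 78 is platinum, so the daughter is platinum-194.

Pt-194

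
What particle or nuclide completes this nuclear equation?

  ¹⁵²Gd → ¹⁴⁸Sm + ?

Conserve mass number: 152 = 148 + A, so A = 4.
Conserve atomic number: 64 = 62 + Z, so Z = 2.
A = 4 and Z = 2 is ⁴He — an alpha particle.

alpha particle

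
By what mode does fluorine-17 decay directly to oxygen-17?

ΔA = 17 − 17 = 0; ΔZ = 8 − 9 = -1.
A is unchanged and Z drops by 1 — a proton has become a neutron (β⁺ emission or electron capture).

beta-plus decay or electron capture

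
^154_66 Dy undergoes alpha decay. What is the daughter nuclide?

Gd-150

Alpha decay: mass number changes by -4, atomic number by -2.
A: 154 − 4 = 150; Z: 66 − 2 = 64.
Z = 64 is gadolinium, so the daughter is ^150_64 Gd.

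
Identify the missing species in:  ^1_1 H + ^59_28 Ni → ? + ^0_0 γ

Conserve mass number: 1 + 59 = A + 0, so A = 60.
Conserve atomic number: 1 + 28 = Z + 0, so Z = 29.
Z = 29 is copper, so the species is ^60_29 Cu.

Cu-60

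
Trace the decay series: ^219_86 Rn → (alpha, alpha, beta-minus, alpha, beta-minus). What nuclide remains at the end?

Pb-207

Start: (A, Z) = (219, 86).
After α: (215, 84).
After α: (211, 82).
After β⁻: (211, 83).
After α: (207, 81).
After β⁻: (207, 82).
Z = 82 is lead.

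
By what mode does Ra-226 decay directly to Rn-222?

ΔA = 222 − 226 = -4; ΔZ = 86 − 88 = -2.
A drops by 4 and Z drops by 2 — the signature of alpha emission.

alpha decay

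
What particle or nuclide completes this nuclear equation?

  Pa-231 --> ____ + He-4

Ac-227

Conserve mass number: 231 = A + 4, so A = 227.
Conserve atomic number: 91 = Z + 2, so Z = 89.
Z = 89 is actinium, so the species is Ac-227.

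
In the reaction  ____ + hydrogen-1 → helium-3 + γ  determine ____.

deuteron

Conserve mass number: A + 1 = 3 + 0, so A = 2.
Conserve atomic number: Z + 1 = 2 + 0, so Z = 1.
A = 2 and Z = 1 is hydrogen-2 — a deuteron.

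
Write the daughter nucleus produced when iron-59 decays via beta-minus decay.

Co-59

Beta-minus decay: mass number changes by +0, atomic number by +1.
A: 59 = 59; Z: 26 + 1 = 27.
Z = 27 is cobalt, so the daughter is cobalt-59.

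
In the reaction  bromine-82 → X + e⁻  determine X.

Conserve mass number: 82 = A + 0, so A = 82.
Conserve atomic number: 35 = Z − 1, so Z = 36.
Z = 36 is krypton, so the species is krypton-82.

Kr-82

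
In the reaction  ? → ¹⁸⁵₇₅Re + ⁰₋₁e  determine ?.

W-185

Conserve mass number: A = 185 + 0, so A = 185.
Conserve atomic number: Z = 75 − 1, so Z = 74.
Z = 74 is tungsten, so the species is ¹⁸⁵₇₄W.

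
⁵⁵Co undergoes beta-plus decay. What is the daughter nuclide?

Fe-55

Beta-plus decay: mass number changes by +0, atomic number by -1.
A: 55 = 55; Z: 27 − 1 = 26.
Z = 26 is iron, so the daughter is ⁵⁵Fe.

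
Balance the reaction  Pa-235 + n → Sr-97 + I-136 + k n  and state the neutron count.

Conserve mass number: 236 = 97 + 136 + k, so k = 236 − 233 = 3.
Check atomic number: 91 = 38 + 53 + 0 = 91. ✓

3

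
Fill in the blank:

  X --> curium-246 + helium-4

Conserve mass number: A = 246 + 4, so A = 250.
Conserve atomic number: Z = 96 + 2, so Z = 98.
Z = 98 is californium, so the species is californium-250.

Cf-250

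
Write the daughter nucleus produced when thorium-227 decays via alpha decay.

Alpha decay: mass number changes by -4, atomic number by -2.
A: 227 − 4 = 223; Z: 90 − 2 = 88.
Z = 88 is radium, so the daughter is radium-223.

Ra-223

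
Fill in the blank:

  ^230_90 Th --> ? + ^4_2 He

Ra-226

Conserve mass number: 230 = A + 4, so A = 226.
Conserve atomic number: 90 = Z + 2, so Z = 88.
Z = 88 is radium, so the species is ^226_88 Ra.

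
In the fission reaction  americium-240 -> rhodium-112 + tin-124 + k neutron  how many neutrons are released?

4

Conserve mass number: 240 = 112 + 124 + k, so k = 240 − 236 = 4.
Check atomic number: 95 = 45 + 50 + 0 = 95. ✓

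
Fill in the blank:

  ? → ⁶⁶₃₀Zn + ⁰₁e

Ga-66

Conserve mass number: A = 66 + 0, so A = 66.
Conserve atomic number: Z = 30 + 1, so Z = 31.
Z = 31 is gallium, so the species is ⁶⁶₃₁Ga.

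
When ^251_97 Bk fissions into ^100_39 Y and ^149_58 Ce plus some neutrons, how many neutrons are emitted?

2

Conserve mass number: 251 = 100 + 149 + k, so k = 251 − 249 = 2.
Check atomic number: 97 = 39 + 58 + 0 = 97. ✓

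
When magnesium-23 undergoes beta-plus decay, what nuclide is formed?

Beta-plus decay: mass number changes by +0, atomic number by -1.
A: 23 = 23; Z: 12 − 1 = 11.
Z = 11 is sodium, so the daughter is sodium-23.

Na-23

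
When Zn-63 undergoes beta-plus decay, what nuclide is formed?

Beta-plus decay: mass number changes by +0, atomic number by -1.
A: 63 = 63; Z: 30 − 1 = 29.
Z = 29 is copper, so the daughter is Cu-63.

Cu-63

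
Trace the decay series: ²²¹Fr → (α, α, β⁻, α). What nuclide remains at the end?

Start: (A, Z) = (221, 87).
After α: (217, 85).
After α: (213, 83).
After β⁻: (213, 84).
After α: (209, 82).
Z = 82 is lead.

Pb-209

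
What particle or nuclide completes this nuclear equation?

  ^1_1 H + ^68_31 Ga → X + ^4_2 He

Conserve mass number: 1 + 68 = A + 4, so A = 65.
Conserve atomic number: 1 + 31 = Z + 2, so Z = 30.
Z = 30 is zinc, so the species is ^65_30 Zn.

Zn-65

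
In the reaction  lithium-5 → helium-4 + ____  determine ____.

Conserve mass number: 5 = 4 + A, so A = 1.
Conserve atomic number: 3 = 2 + Z, so Z = 1.
A = 1 and Z = 1 is hydrogen-1 — a proton.

proton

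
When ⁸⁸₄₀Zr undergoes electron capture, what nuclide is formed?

Electron capture: mass number changes by +0, atomic number by -1.
A: 88 = 88; Z: 40 − 1 = 39.
Z = 39 is yttrium, so the daughter is ⁸⁸₃₉Y.

Y-88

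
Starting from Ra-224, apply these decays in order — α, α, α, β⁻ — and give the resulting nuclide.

Bi-212

Start: (A, Z) = (224, 88).
After α: (220, 86).
After α: (216, 84).
After α: (212, 82).
After β⁻: (212, 83).
Z = 83 is bismuth.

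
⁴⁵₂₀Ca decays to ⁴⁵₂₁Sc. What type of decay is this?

ΔA = 45 − 45 = 0; ΔZ = 21 − 20 = +1.
A is unchanged and Z rises by 1 — a neutron has become a proton (β⁻ decay).

beta-minus decay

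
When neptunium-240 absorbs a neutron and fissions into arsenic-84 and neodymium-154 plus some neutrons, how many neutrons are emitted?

3

Conserve mass number: 241 = 84 + 154 + k, so k = 241 − 238 = 3.
Check atomic number: 93 = 33 + 60 + 0 = 93. ✓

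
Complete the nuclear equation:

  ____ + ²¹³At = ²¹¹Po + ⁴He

deuteron

Conserve mass number: A + 213 = 211 + 4, so A = 2.
Conserve atomic number: Z + 85 = 84 + 2, so Z = 1.
A = 2 and Z = 1 is ²H — a deuteron.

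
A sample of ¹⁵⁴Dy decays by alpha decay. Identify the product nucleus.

Gd-150

Alpha decay: mass number changes by -4, atomic number by -2.
A: 154 − 4 = 150; Z: 66 − 2 = 64.
Z = 64 is gadolinium, so the daughter is ¹⁵⁰Gd.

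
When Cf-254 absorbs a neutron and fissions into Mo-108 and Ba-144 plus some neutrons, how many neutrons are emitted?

Conserve mass number: 255 = 108 + 144 + k, so k = 255 − 252 = 3.
Check atomic number: 98 = 42 + 56 + 0 = 98. ✓

3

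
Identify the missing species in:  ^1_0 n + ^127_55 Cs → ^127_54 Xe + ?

Conserve mass number: 1 + 127 = 127 + A, so A = 1.
Conserve atomic number: 0 + 55 = 54 + Z, so Z = 1.
A = 1 and Z = 1 is ^1_1 H — a proton.

proton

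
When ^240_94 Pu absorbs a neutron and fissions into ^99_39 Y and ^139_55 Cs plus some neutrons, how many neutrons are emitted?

3

Conserve mass number: 241 = 99 + 139 + k, so k = 241 − 238 = 3.
Check atomic number: 94 = 39 + 55 + 0 = 94. ✓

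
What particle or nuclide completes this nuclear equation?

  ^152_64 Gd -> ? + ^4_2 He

Conserve mass number: 152 = A + 4, so A = 148.
Conserve atomic number: 64 = Z + 2, so Z = 62.
Z = 62 is samarium, so the species is ^148_62 Sm.

Sm-148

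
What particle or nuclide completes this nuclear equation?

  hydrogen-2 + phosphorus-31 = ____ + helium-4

Conserve mass number: 2 + 31 = A + 4, so A = 29.
Conserve atomic number: 1 + 15 = Z + 2, so Z = 14.
Z = 14 is silicon, so the species is silicon-29.

Si-29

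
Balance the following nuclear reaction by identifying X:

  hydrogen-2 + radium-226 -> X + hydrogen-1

Ra-227

Conserve mass number: 2 + 226 = A + 1, so A = 227.
Conserve atomic number: 1 + 88 = Z + 1, so Z = 88.
Z = 88 is radium, so the species is radium-227.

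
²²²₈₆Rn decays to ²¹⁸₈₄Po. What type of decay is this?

ΔA = 218 − 222 = -4; ΔZ = 84 − 86 = -2.
A drops by 4 and Z drops by 2 — the signature of alpha emission.

alpha decay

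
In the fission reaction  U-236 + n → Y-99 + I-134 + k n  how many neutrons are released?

Conserve mass number: 237 = 99 + 134 + k, so k = 237 − 233 = 4.
Check atomic number: 92 = 39 + 53 + 0 = 92. ✓

4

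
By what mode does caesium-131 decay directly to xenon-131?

beta-plus decay or electron capture

ΔA = 131 − 131 = 0; ΔZ = 54 − 55 = -1.
A is unchanged and Z drops by 1 — a proton has become a neutron (β⁺ emission or electron capture).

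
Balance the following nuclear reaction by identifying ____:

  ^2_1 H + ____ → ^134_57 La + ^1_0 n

Ba-133

Conserve mass number: 2 + A = 134 + 1, so A = 133.
Conserve atomic number: 1 + Z = 57 + 0, so Z = 56.
Z = 56 is barium, so the species is ^133_56 Ba.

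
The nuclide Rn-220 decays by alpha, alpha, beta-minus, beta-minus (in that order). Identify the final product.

Po-212

Start: (A, Z) = (220, 86).
After α: (216, 84).
After α: (212, 82).
After β⁻: (212, 83).
After β⁻: (212, 84).
Z = 84 is polonium.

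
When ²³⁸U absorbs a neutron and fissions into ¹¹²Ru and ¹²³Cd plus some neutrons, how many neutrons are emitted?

4

Conserve mass number: 239 = 112 + 123 + k, so k = 239 − 235 = 4.
Check atomic number: 92 = 44 + 48 + 0 = 92. ✓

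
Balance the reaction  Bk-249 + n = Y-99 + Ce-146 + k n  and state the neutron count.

5

Conserve mass number: 250 = 99 + 146 + k, so k = 250 − 245 = 5.
Check atomic number: 97 = 39 + 58 + 0 = 97. ✓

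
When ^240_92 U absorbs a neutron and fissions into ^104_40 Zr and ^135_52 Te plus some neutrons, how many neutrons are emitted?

2

Conserve mass number: 241 = 104 + 135 + k, so k = 241 − 239 = 2.
Check atomic number: 92 = 40 + 52 + 0 = 92. ✓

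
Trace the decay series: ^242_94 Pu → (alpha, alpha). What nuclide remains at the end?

Start: (A, Z) = (242, 94).
After α: (238, 92).
After α: (234, 90).
Z = 90 is thorium.

Th-234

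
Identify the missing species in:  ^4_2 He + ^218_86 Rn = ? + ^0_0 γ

Ra-222

Conserve mass number: 4 + 218 = A + 0, so A = 222.
Conserve atomic number: 2 + 86 = Z + 0, so Z = 88.
Z = 88 is radium, so the species is ^222_88 Ra.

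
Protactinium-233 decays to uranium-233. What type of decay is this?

ΔA = 233 − 233 = 0; ΔZ = 92 − 91 = +1.
A is unchanged and Z rises by 1 — a neutron has become a proton (β⁻ decay).

beta-minus decay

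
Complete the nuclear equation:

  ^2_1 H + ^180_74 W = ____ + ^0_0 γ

Re-182

Conserve mass number: 2 + 180 = A + 0, so A = 182.
Conserve atomic number: 1 + 74 = Z + 0, so Z = 75.
Z = 75 is rhenium, so the species is ^182_75 Re.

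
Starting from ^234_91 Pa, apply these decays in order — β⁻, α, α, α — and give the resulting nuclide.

Start: (A, Z) = (234, 91).
After β⁻: (234, 92).
After α: (230, 90).
After α: (226, 88).
After α: (222, 86).
Z = 86 is radon.

Rn-222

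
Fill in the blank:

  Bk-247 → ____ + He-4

Am-243

Conserve mass number: 247 = A + 4, so A = 243.
Conserve atomic number: 97 = Z + 2, so Z = 95.
Z = 95 is americium, so the species is Am-243.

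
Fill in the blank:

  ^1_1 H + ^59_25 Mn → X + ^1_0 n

Fe-59

Conserve mass number: 1 + 59 = A + 1, so A = 59.
Conserve atomic number: 1 + 25 = Z + 0, so Z = 26.
Z = 26 is iron, so the species is ^59_26 Fe.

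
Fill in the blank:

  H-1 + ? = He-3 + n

Conserve mass number: 1 + A = 3 + 1, so A = 3.
Conserve atomic number: 1 + Z = 2 + 0, so Z = 1.
A = 3 and Z = 1 is H-3 — a triton.

triton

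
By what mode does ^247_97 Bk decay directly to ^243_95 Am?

alpha decay

ΔA = 243 − 247 = -4; ΔZ = 95 − 97 = -2.
A drops by 4 and Z drops by 2 — the signature of alpha emission.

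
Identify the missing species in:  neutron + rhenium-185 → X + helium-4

Ta-182

Conserve mass number: 1 + 185 = A + 4, so A = 182.
Conserve atomic number: 0 + 75 = Z + 2, so Z = 73.
Z = 73 is tantalum, so the species is tantalum-182.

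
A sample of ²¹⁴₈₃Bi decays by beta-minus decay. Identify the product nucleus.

Beta-minus decay: mass number changes by +0, atomic number by +1.
A: 214 = 214; Z: 83 + 1 = 84.
Z = 84 is polonium, so the daughter is ²¹⁴₈₄Po.

Po-214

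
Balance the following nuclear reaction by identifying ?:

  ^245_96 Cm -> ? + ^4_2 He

Conserve mass number: 245 = A + 4, so A = 241.
Conserve atomic number: 96 = Z + 2, so Z = 94.
Z = 94 is plutonium, so the species is ^241_94 Pu.

Pu-241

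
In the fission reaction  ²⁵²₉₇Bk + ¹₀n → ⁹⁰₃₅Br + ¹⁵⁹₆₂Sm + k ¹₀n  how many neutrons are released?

4

Conserve mass number: 253 = 90 + 159 + k, so k = 253 − 249 = 4.
Check atomic number: 97 = 35 + 62 + 0 = 97. ✓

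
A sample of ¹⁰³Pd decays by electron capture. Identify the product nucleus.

Electron capture: mass number changes by +0, atomic number by -1.
A: 103 = 103; Z: 46 − 1 = 45.
Z = 45 is rhodium, so the daughter is ¹⁰³Rh.

Rh-103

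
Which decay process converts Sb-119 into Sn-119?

ΔA = 119 − 119 = 0; ΔZ = 50 − 51 = -1.
A is unchanged and Z drops by 1 — a proton has become a neutron (β⁺ emission or electron capture).

beta-plus decay or electron capture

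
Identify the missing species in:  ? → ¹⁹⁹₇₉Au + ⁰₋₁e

Pt-199

Conserve mass number: A = 199 + 0, so A = 199.
Conserve atomic number: Z = 79 − 1, so Z = 78.
Z = 78 is platinum, so the species is ¹⁹⁹₇₈Pt.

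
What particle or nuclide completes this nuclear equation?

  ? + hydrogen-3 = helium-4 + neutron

deuteron

Conserve mass number: A + 3 = 4 + 1, so A = 2.
Conserve atomic number: Z + 1 = 2 + 0, so Z = 1.
A = 2 and Z = 1 is hydrogen-2 — a deuteron.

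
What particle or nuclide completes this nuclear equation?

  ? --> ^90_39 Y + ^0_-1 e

Sr-90

Conserve mass number: A = 90 + 0, so A = 90.
Conserve atomic number: Z = 39 − 1, so Z = 38.
Z = 38 is strontium, so the species is ^90_38 Sr.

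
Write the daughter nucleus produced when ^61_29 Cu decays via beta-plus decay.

Ni-61

Beta-plus decay: mass number changes by +0, atomic number by -1.
A: 61 = 61; Z: 29 − 1 = 28.
Z = 28 is nickel, so the daughter is ^61_28 Ni.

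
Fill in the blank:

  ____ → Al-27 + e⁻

Mg-27

Conserve mass number: A = 27 + 0, so A = 27.
Conserve atomic number: Z = 13 − 1, so Z = 12.
Z = 12 is magnesium, so the species is Mg-27.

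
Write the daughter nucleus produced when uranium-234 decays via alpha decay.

Alpha decay: mass number changes by -4, atomic number by -2.
A: 234 − 4 = 230; Z: 92 − 2 = 90.
Z = 90 is thorium, so the daughter is thorium-230.

Th-230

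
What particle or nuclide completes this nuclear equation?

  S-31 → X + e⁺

Conserve mass number: 31 = A + 0, so A = 31.
Conserve atomic number: 16 = Z + 1, so Z = 15.
Z = 15 is phosphorus, so the species is P-31.

P-31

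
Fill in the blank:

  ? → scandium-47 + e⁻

Ca-47

Conserve mass number: A = 47 + 0, so A = 47.
Conserve atomic number: Z = 21 − 1, so Z = 20.
Z = 20 is calcium, so the species is calcium-47.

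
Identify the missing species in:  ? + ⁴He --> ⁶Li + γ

Conserve mass number: A + 4 = 6 + 0, so A = 2.
Conserve atomic number: Z + 2 = 3 + 0, so Z = 1.
A = 2 and Z = 1 is ²H — a deuteron.

deuteron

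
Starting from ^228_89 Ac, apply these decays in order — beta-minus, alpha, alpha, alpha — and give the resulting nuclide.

Po-216

Start: (A, Z) = (228, 89).
After β⁻: (228, 90).
After α: (224, 88).
After α: (220, 86).
After α: (216, 84).
Z = 84 is polonium.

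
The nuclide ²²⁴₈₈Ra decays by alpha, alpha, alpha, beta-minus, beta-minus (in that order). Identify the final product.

Po-212

Start: (A, Z) = (224, 88).
After α: (220, 86).
After α: (216, 84).
After α: (212, 82).
After β⁻: (212, 83).
After β⁻: (212, 84).
Z = 84 is polonium.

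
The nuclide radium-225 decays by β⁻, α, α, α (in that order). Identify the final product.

Start: (A, Z) = (225, 88).
After β⁻: (225, 89).
After α: (221, 87).
After α: (217, 85).
After α: (213, 83).
Z = 83 is bismuth.

Bi-213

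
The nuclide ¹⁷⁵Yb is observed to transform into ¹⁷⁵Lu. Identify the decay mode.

beta-minus decay

ΔA = 175 − 175 = 0; ΔZ = 71 − 70 = +1.
A is unchanged and Z rises by 1 — a neutron has become a proton (β⁻ decay).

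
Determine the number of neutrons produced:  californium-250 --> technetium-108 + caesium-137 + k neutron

5

Conserve mass number: 250 = 108 + 137 + k, so k = 250 − 245 = 5.
Check atomic number: 98 = 43 + 55 + 0 = 98. ✓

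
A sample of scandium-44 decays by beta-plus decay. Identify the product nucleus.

Ca-44

Beta-plus decay: mass number changes by +0, atomic number by -1.
A: 44 = 44; Z: 21 − 1 = 20.
Z = 20 is calcium, so the daughter is calcium-44.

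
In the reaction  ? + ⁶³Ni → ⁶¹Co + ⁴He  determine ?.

Conserve mass number: A + 63 = 61 + 4, so A = 2.
Conserve atomic number: Z + 28 = 27 + 2, so Z = 1.
A = 2 and Z = 1 is ²H — a deuteron.

deuteron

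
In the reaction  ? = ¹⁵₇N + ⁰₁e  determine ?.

O-15

Conserve mass number: A = 15 + 0, so A = 15.
Conserve atomic number: Z = 7 + 1, so Z = 8.
Z = 8 is oxygen, so the species is ¹⁵₈O.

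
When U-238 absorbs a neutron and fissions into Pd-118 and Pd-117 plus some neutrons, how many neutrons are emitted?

4

Conserve mass number: 239 = 118 + 117 + k, so k = 239 − 235 = 4.
Check atomic number: 92 = 46 + 46 + 0 = 92. ✓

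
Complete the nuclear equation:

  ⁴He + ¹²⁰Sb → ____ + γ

I-124

Conserve mass number: 4 + 120 = A + 0, so A = 124.
Conserve atomic number: 2 + 51 = Z + 0, so Z = 53.
Z = 53 is iodine, so the species is ¹²⁴I.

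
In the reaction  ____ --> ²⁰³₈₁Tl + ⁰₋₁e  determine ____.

Hg-203

Conserve mass number: A = 203 + 0, so A = 203.
Conserve atomic number: Z = 81 − 1, so Z = 80.
Z = 80 is mercury, so the species is ²⁰³₈₀Hg.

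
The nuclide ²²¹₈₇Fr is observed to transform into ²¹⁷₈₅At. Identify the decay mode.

alpha decay

ΔA = 217 − 221 = -4; ΔZ = 85 − 87 = -2.
A drops by 4 and Z drops by 2 — the signature of alpha emission.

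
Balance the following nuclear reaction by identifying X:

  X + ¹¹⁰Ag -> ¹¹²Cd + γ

deuteron

Conserve mass number: A + 110 = 112 + 0, so A = 2.
Conserve atomic number: Z + 47 = 48 + 0, so Z = 1.
A = 2 and Z = 1 is ²H — a deuteron.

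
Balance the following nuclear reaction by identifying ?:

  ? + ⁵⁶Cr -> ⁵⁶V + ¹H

Conserve mass number: A + 56 = 56 + 1, so A = 1.
Conserve atomic number: Z + 24 = 23 + 1, so Z = 0.
A = 1 and Z = 0 is ¹n — a neutron.

neutron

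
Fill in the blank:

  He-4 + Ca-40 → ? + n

Conserve mass number: 4 + 40 = A + 1, so A = 43.
Conserve atomic number: 2 + 20 = Z + 0, so Z = 22.
Z = 22 is titanium, so the species is Ti-43.

Ti-43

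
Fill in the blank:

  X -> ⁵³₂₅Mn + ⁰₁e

Fe-53

Conserve mass number: A = 53 + 0, so A = 53.
Conserve atomic number: Z = 25 + 1, so Z = 26.
Z = 26 is iron, so the species is ⁵³₂₆Fe.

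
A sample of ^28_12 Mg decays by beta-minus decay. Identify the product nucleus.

Al-28

Beta-minus decay: mass number changes by +0, atomic number by +1.
A: 28 = 28; Z: 12 + 1 = 13.
Z = 13 is aluminium, so the daughter is ^28_13 Al.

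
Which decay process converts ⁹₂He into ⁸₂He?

neutron emission

ΔA = 8 − 9 = -1; ΔZ = 2 − 2 = +0.
A drops by 1 with Z unchanged — a neutron was emitted.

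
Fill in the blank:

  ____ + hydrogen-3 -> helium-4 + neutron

deuteron

Conserve mass number: A + 3 = 4 + 1, so A = 2.
Conserve atomic number: Z + 1 = 2 + 0, so Z = 1.
A = 2 and Z = 1 is hydrogen-2 — a deuteron.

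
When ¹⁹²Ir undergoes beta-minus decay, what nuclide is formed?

Beta-minus decay: mass number changes by +0, atomic number by +1.
A: 192 = 192; Z: 77 + 1 = 78.
Z = 78 is platinum, so the daughter is ¹⁹²Pt.

Pt-192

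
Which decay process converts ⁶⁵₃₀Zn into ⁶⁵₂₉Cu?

ΔA = 65 − 65 = 0; ΔZ = 29 − 30 = -1.
A is unchanged and Z drops by 1 — a proton has become a neutron (β⁺ emission or electron capture).

beta-plus decay or electron capture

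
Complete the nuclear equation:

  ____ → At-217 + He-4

Conserve mass number: A = 217 + 4, so A = 221.
Conserve atomic number: Z = 85 + 2, so Z = 87.
Z = 87 is francium, so the species is Fr-221.

Fr-221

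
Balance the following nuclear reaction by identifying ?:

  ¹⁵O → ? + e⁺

Conserve mass number: 15 = A + 0, so A = 15.
Conserve atomic number: 8 = Z + 1, so Z = 7.
Z = 7 is nitrogen, so the species is ¹⁵N.

N-15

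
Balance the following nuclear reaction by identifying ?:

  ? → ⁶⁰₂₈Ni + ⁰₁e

Conserve mass number: A = 60 + 0, so A = 60.
Conserve atomic number: Z = 28 + 1, so Z = 29.
Z = 29 is copper, so the species is ⁶⁰₂₉Cu.

Cu-60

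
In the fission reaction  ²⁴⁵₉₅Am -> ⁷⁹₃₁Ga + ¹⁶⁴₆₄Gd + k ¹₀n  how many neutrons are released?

2

Conserve mass number: 245 = 79 + 164 + k, so k = 245 − 243 = 2.
Check atomic number: 95 = 31 + 64 + 0 = 95. ✓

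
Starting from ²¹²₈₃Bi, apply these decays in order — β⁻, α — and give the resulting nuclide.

Pb-208

Start: (A, Z) = (212, 83).
After β⁻: (212, 84).
After α: (208, 82).
Z = 82 is lead.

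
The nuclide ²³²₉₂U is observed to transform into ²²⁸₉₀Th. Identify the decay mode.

ΔA = 228 − 232 = -4; ΔZ = 90 − 92 = -2.
A drops by 4 and Z drops by 2 — the signature of alpha emission.

alpha decay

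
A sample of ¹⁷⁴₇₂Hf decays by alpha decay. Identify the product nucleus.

Yb-170

Alpha decay: mass number changes by -4, atomic number by -2.
A: 174 − 4 = 170; Z: 72 − 2 = 70.
Z = 70 is ytterbium, so the daughter is ¹⁷⁰₇₀Yb.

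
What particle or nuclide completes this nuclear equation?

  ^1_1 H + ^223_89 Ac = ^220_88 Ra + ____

Conserve mass number: 1 + 223 = 220 + A, so A = 4.
Conserve atomic number: 1 + 89 = 88 + Z, so Z = 2.
A = 4 and Z = 2 is ^4_2 He — an alpha particle.

alpha particle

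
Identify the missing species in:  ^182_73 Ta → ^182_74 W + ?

Conserve mass number: 182 = 182 + A, so A = 0.
Conserve atomic number: 73 = 74 + Z, so Z = -1.
A = 0 and Z = -1 is ^0_-1 e — a beta-minus particle.

beta-minus particle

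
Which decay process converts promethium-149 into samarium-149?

beta-minus decay

ΔA = 149 − 149 = 0; ΔZ = 62 − 61 = +1.
A is unchanged and Z rises by 1 — a neutron has become a proton (β⁻ decay).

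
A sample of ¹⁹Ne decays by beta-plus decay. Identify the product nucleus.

F-19

Beta-plus decay: mass number changes by +0, atomic number by -1.
A: 19 = 19; Z: 10 − 1 = 9.
Z = 9 is fluorine, so the daughter is ¹⁹F.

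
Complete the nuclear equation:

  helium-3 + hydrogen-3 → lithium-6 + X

Conserve mass number: 3 + 3 = 6 + A, so A = 0.
Conserve atomic number: 2 + 1 = 3 + Z, so Z = 0.
A = 0 and Z = 0 is γ — a gamma ray.

gamma ray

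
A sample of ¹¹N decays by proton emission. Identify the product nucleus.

C-10

Proton emission: mass number changes by -1, atomic number by -1.
A: 11 − 1 = 10; Z: 7 − 1 = 6.
Z = 6 is carbon, so the daughter is ¹⁰C.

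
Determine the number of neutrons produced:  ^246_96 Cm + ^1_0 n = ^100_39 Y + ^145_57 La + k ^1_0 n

Conserve mass number: 247 = 100 + 145 + k, so k = 247 − 245 = 2.
Check atomic number: 96 = 39 + 57 + 0 = 96. ✓

2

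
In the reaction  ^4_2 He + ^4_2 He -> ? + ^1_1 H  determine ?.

Li-7

Conserve mass number: 4 + 4 = A + 1, so A = 7.
Conserve atomic number: 2 + 2 = Z + 1, so Z = 3.
Z = 3 is lithium, so the species is ^7_3 Li.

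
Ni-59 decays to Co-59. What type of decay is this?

ΔA = 59 − 59 = 0; ΔZ = 27 − 28 = -1.
A is unchanged and Z drops by 1 — a proton has become a neutron (β⁺ emission or electron capture).

beta-plus decay or electron capture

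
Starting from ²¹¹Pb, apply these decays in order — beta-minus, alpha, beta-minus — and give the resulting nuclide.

Start: (A, Z) = (211, 82).
After β⁻: (211, 83).
After α: (207, 81).
After β⁻: (207, 82).
Z = 82 is lead.

Pb-207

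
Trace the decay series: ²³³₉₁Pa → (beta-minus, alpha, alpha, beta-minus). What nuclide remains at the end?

Start: (A, Z) = (233, 91).
After β⁻: (233, 92).
After α: (229, 90).
After α: (225, 88).
After β⁻: (225, 89).
Z = 89 is actinium.

Ac-225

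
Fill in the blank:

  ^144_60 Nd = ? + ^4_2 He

Ce-140

Conserve mass number: 144 = A + 4, so A = 140.
Conserve atomic number: 60 = Z + 2, so Z = 58.
Z = 58 is cerium, so the species is ^140_58 Ce.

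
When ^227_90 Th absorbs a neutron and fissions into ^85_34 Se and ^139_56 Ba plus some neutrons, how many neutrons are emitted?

4

Conserve mass number: 228 = 85 + 139 + k, so k = 228 − 224 = 4.
Check atomic number: 90 = 34 + 56 + 0 = 90. ✓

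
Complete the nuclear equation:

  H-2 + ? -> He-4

Conserve mass number: 2 + A = 4, so A = 2.
Conserve atomic number: 1 + Z = 2, so Z = 1.
A = 2 and Z = 1 is H-2 — a deuteron.

deuteron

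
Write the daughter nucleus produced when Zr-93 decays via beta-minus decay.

Nb-93

Beta-minus decay: mass number changes by +0, atomic number by +1.
A: 93 = 93; Z: 40 + 1 = 41.
Z = 41 is niobium, so the daughter is Nb-93.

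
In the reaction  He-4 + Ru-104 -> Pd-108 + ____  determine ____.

gamma ray

Conserve mass number: 4 + 104 = 108 + A, so A = 0.
Conserve atomic number: 2 + 44 = 46 + Z, so Z = 0.
A = 0 and Z = 0 is γ — a gamma ray.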